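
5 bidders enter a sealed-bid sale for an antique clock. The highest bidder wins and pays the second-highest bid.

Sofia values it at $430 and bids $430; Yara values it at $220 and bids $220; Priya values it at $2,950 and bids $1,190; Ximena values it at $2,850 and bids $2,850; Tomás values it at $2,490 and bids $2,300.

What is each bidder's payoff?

Bids in descending order: Ximena $2,850, then Tomás $2,300, then Priya $1,190, then Sofia $430, then Yara $220.
Ximena has the top bid and wins; the price is the second-highest bid, $2,300.
Ximena's payoff = $2,850 − $2,300 = $550. All other bidders lose, so their payoff is 0.

Payoffs: Sofia $0, Yara $0, Priya $0, Ximena $550, Tomás $0.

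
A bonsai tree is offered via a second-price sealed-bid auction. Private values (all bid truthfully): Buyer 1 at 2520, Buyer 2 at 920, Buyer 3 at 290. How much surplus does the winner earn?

Ranking the bids: Buyer 1 2520, then Buyer 2 920, then Buyer 3 290.
Buyer 1 wins with the top bid and pays the second-highest, 920.
Surplus = 2520 − 920 = 1600.

Surplus = 1600.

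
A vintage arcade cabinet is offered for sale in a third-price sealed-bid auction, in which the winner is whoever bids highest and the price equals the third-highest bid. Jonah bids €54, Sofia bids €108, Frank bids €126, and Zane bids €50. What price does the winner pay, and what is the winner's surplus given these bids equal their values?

The winner pays €54 for a surplus of €72.

Sorted high to low: Frank €126, then Sofia €108, then Jonah €54, then Zane €50.
Frank is the highest bidder, so Frank wins.
Under the third-price rule, the price is the third-highest bid: €54.
Surplus = €126 − €54 = €72.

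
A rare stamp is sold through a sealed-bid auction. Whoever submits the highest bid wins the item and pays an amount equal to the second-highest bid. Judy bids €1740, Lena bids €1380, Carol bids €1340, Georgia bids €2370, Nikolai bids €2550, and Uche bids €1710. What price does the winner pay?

Sorted high to low: Nikolai €2550 > Georgia €2370 > Judy €1740 > Uche €1710 > Lena €1380 > Carol €1340.
Nikolai has the highest bid, so Nikolai wins.
The second-highest bid is €2370, so that is what Nikolai pays.

The winner pays €2370.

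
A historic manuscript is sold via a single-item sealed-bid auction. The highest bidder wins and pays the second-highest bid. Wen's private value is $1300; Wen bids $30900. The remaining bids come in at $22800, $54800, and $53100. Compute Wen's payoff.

Highest competing bid: $54800.
Wen's bid $30900 is not the highest, so Wen loses, pays nothing, and earns zero payoff.

$0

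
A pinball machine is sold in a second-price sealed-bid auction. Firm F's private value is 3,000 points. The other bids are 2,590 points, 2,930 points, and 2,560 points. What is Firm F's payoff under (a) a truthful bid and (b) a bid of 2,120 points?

(a) 70 points  (b) 0 points

The highest competing bid is 2,930 points.
Bidding truthfully at 3,000 points: Firm F has the top bid, wins, and pays the second-highest bid 2,930 points. Payoff = 3,000 points − 2,930 points = 70 points.
Bidding 2,120 points: the top bid is 2,930 points (a rival), so Firm F loses. Payoff = 0 points.
This is the dominant-strategy logic: truthful bidding weakly beats any alternative.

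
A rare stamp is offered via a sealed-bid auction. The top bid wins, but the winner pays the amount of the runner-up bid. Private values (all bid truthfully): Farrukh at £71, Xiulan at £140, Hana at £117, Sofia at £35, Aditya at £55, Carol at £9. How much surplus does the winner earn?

Winner's surplus: £23.

Bids in descending order: Xiulan £140; Hana £117; Farrukh £71; Aditya £55; Sofia £35; Carol £9.
Xiulan wins with the top bid and pays the second-highest, £117.
Surplus = £140 − £117 = £23.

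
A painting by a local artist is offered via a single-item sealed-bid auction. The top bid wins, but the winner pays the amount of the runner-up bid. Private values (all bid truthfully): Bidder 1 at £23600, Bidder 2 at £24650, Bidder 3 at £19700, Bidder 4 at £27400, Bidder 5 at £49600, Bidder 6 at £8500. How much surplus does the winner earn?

Winner's surplus: £22200.

Ordered from highest: Bidder 5 £49600 > Bidder 4 £27400 > Bidder 2 £24650 > Bidder 1 £23600 > Bidder 3 £19700 > Bidder 6 £8500.
Bidder 5 wins with the top bid and pays the second-highest, £27400.
Surplus = £49600 − £27400 = £22200.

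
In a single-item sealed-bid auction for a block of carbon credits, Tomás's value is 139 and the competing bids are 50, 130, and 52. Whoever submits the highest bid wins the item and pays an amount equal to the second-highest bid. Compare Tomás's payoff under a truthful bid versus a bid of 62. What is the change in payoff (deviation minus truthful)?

Change in payoff: -9.

The highest competing bid is 130.
Bidding truthfully at 139: Tomás has the top bid, wins, and pays the second-highest bid 130. Payoff = 139 − 130 = 9.
Bidding 62: the top bid is 130 (a rival), so Tomás loses. Payoff = 0.
Change = 0 − 9 = -9.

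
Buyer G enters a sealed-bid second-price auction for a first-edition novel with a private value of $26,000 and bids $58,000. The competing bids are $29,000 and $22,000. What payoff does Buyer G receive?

Highest competing bid: $29,000.
Buyer G's bid $58,000 is the highest overall, so Buyer G wins and pays the second-highest bid, $29,000.
Payoff = value − price = $26,000 − $29,000 = -$3,000.
Overbidding won the item at a price above value — truthful bidding would have avoided this loss.

Payoff = -$3,000.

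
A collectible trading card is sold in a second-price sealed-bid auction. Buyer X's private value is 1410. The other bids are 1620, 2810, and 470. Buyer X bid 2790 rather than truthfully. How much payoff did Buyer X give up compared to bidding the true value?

Payoff forgone: 0.

The highest competing bid is 2810.
Bidding truthfully at 1410: the top bid is 2810 (a rival), so Buyer X loses. Payoff = 0.
Bidding 2790: the top bid is 2810 (a rival), so Buyer X loses. Payoff = 0.
Regret = truthful payoff − actual payoff = 0 − 0 = 0.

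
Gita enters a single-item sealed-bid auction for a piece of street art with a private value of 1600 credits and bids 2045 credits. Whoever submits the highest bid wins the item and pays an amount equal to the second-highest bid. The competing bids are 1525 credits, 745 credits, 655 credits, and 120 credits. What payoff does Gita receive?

Payoff = 75 credits.

Highest competing bid: 1525 credits.
Gita's bid 2045 credits is the highest overall, so Gita wins and pays the second-highest bid, 1525 credits.
Payoff = value − price = 1600 credits − 1525 credits = 75 credits.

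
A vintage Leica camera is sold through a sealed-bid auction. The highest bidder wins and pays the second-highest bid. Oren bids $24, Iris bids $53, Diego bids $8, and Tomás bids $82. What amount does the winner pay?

Ranking the bids: Tomás $82, then Iris $53, then Oren $24, then Diego $8.
Tomás has the highest bid, so Tomás wins.
The second-highest bid is $53, so that is what Tomás pays.

Price paid: $53.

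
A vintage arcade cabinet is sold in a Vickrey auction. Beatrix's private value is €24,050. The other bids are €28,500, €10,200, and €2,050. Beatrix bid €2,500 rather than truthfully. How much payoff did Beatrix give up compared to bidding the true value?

Payoff forgone: €0.

The highest competing bid is €28,500.
Bidding truthfully at €24,050: the top bid is €28,500 (a rival), so Beatrix loses. Payoff = €0.
Bidding €2,500: the top bid is €28,500 (a rival), so Beatrix loses. Payoff = €0.
Regret = truthful payoff − actual payoff = €0 − €0 = €0.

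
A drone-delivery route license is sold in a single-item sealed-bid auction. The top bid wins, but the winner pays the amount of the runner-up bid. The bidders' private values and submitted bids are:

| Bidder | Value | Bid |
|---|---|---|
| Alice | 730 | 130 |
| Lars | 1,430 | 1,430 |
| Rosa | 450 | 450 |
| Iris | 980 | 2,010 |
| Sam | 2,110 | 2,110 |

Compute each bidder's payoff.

Sorted high to low: Sam 2,110, then Iris 2,010, then Lars 1,430, then Rosa 450, then Alice 130.
Sam has the top bid and wins; the price is the second-highest bid, 2,010.
Sam's payoff = 2,110 − 2,010 = 100. All other bidders lose, so their payoff is 0.

Payoffs: Alice 0, Lars 0, Rosa 0, Iris 0, Sam 100.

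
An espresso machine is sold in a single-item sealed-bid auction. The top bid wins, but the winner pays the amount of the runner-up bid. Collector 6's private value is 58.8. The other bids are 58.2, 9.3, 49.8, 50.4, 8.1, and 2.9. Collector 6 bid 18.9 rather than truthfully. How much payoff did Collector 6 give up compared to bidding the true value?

Regret: 0.6.

The highest competing bid is 58.2.
Bidding truthfully at 58.8: Collector 6 has the top bid, wins, and pays the second-highest bid 58.2. Payoff = 58.8 − 58.2 = 0.6.
Bidding 18.9: the top bid is 58.2 (a rival), so Collector 6 loses. Payoff = 0.0.
Regret = truthful payoff − actual payoff = 0.6 − 0.0 = 0.6.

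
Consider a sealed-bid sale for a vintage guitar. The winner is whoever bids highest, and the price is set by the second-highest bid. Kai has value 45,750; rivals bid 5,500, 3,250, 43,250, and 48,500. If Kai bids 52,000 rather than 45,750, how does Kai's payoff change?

Payoff change: -2,750.

The highest competing bid is 48,500.
Bidding truthfully at 45,750: the top bid is 48,500 (a rival), so Kai loses. Payoff = 0.
Bidding 52,000: Kai has the top bid, wins, and pays the second-highest bid 48,500. Payoff = 45,750 − 48,500 = -2,750.
Change = -2,750 − 0 = -2,750.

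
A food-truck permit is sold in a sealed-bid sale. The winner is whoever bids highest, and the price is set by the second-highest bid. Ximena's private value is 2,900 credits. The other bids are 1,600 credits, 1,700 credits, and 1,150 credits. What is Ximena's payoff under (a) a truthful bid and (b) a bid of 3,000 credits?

The highest competing bid is 1,700 credits.
Bidding truthfully at 2,900 credits: Ximena has the top bid, wins, and pays the second-highest bid 1,700 credits. Payoff = 2,900 credits − 1,700 credits = 1,200 credits.
Bidding 3,000 credits: Ximena has the top bid, wins, and pays the second-highest bid 1,700 credits. Payoff = 2,900 credits − 1,700 credits = 1,200 credits.
The bid only affects whether you win, not the price — here both bids land on the same side of the top rival bid, so the deviation is payoff-neutral.

Truthful: 1,200 credits; alternative: 1,200 credits.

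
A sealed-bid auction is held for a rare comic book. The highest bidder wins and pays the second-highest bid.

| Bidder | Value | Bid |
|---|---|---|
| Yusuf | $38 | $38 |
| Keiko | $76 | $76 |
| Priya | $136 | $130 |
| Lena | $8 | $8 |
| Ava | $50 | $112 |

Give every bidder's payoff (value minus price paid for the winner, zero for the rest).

Payoffs: Yusuf $0, Keiko $0, Priya $24, Lena $0, Ava $0.

Ordered from highest: Priya $130; Ava $112; Keiko $76; Yusuf $38; Lena $8.
Priya has the top bid and wins; the price is the second-highest bid, $112.
Priya's payoff = $136 − $112 = $24. All other bidders lose, so their payoff is 0.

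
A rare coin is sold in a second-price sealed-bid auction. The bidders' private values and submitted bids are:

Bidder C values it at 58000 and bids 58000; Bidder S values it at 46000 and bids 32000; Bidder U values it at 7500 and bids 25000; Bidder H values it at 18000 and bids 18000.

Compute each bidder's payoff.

Bids in descending order: Bidder C 58000 > Bidder S 32000 > Bidder U 25000 > Bidder H 18000.
Bidder C has the top bid and wins; the price is the second-highest bid, 32000.
Bidder C's payoff = 58000 − 32000 = 26000. All other bidders lose, so their payoff is 0.

Bidder C 26000, Bidder S 0, Bidder U 0, Bidder H 0.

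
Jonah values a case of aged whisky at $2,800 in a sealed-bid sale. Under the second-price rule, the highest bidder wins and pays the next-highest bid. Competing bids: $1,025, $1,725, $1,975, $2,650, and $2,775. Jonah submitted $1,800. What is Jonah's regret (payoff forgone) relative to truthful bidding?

The highest competing bid is $2,775.
Bidding truthfully at $2,800: Jonah has the top bid, wins, and pays the second-highest bid $2,775. Payoff = $2,800 − $2,775 = $25.
Bidding $1,800: the top bid is $2,775 (a rival), so Jonah loses. Payoff = $0.
Regret = truthful payoff − actual payoff = $25 − $0 = $25.
This is the dominant-strategy logic: truthful bidding weakly beats any alternative.

Regret: $25.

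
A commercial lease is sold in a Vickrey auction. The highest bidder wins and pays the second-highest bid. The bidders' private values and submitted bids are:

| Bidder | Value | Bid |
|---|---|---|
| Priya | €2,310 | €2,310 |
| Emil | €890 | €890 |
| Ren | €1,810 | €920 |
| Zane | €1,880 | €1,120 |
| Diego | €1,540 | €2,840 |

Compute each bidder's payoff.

Payoffs: Priya €0, Emil €0, Ren €0, Zane €0, Diego -€770.

Ordered from highest: Diego €2,840; Priya €2,310; Zane €1,120; Ren €920; Emil €890.
Diego has the top bid and wins; the price is the second-highest bid, €2,310.
Diego's payoff = €1,540 − €2,310 = -€770. All other bidders lose, so their payoff is 0.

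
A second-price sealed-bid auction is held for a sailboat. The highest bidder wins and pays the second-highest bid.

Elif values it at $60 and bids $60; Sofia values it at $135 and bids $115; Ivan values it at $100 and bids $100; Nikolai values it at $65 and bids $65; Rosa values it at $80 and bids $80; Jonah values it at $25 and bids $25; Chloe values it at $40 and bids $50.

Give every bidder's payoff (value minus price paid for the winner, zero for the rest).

Ranking the bids: Sofia $115 > Ivan $100 > Rosa $80 > Nikolai $65 > Elif $60 > Chloe $50 > Jonah $25.
Sofia has the top bid and wins; the price is the second-highest bid, $100.
Sofia's payoff = $135 − $100 = $35. All other bidders lose, so their payoff is 0.

Payoffs: Elif $0, Sofia $35, Ivan $0, Nikolai $0, Rosa $0, Jonah $0, Chloe $0.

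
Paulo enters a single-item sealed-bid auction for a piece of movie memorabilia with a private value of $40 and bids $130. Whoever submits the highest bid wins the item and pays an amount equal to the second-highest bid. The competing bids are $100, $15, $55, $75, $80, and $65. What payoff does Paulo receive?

-$60

Highest competing bid: $100.
Paulo's bid $130 is the highest overall, so Paulo wins and pays the second-highest bid, $100.
Payoff = value − price = $40 − $100 = -$60.
Overbidding won the item at a price above value — truthful bidding would have avoided this loss.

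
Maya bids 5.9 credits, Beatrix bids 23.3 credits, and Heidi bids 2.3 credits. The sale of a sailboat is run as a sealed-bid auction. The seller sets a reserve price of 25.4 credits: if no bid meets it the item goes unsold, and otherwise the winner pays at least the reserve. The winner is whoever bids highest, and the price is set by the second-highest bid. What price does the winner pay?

unsold

Ordered from highest: Beatrix 23.3 credits > Maya 5.9 credits > Heidi 2.3 credits.
The top bid 23.3 credits is below the reserve 25.4 credits, so the item goes unsold and nothing is paid.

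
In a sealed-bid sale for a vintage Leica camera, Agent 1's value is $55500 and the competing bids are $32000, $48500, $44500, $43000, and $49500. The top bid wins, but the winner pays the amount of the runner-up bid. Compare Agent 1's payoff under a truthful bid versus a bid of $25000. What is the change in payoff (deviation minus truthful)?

The highest competing bid is $49500.
Bidding truthfully at $55500: Agent 1 has the top bid, wins, and pays the second-highest bid $49500. Payoff = $55500 − $49500 = $6000.
Bidding $25000: the top bid is $49500 (a rival), so Agent 1 loses. Payoff = $0.
Change = $0 − $6000 = -$6000.

Payoff change: -$6000.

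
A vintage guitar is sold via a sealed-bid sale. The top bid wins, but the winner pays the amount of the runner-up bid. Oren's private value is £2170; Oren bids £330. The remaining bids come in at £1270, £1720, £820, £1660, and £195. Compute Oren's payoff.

Payoff = £0.

Highest competing bid: £1720.
Oren's bid £330 is not the highest, so Oren loses, pays nothing, and earns zero payoff.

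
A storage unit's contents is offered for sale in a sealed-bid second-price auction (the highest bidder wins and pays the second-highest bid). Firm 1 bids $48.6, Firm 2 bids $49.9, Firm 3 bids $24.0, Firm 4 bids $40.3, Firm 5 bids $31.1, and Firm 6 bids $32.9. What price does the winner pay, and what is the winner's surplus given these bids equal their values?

Ranking the bids: Firm 2 $49.9; Firm 1 $48.6; Firm 4 $40.3; Firm 6 $32.9; Firm 5 $31.1; Firm 3 $24.0.
Firm 2 is the highest bidder, so Firm 2 wins.
Under the second-price rule, the price is the second-highest bid: $48.6.
Surplus = $49.9 − $48.6 = $1.3.

Price $48.6; surplus $1.3.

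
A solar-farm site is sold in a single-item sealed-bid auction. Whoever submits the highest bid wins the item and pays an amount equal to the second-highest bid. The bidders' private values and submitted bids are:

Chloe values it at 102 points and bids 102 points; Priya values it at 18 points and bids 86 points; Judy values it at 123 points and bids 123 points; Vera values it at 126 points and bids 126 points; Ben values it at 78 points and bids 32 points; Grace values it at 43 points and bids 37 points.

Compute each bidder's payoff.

Sorted high to low: Vera 126 points, then Judy 123 points, then Chloe 102 points, then Priya 86 points, then Grace 37 points, then Ben 32 points.
Vera has the top bid and wins; the price is the second-highest bid, 123 points.
Vera's payoff = 126 points − 123 points = 3 points. All other bidders lose, so their payoff is 0.

Chloe 0 points, Priya 0 points, Judy 0 points, Vera 3 points, Ben 0 points, Grace 0 points.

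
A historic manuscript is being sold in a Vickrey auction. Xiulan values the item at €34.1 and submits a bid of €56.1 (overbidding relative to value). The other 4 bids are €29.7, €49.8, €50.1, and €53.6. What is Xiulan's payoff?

Highest competing bid: €53.6.
Xiulan's bid €56.1 is the highest overall, so Xiulan wins and pays the second-highest bid, €53.6.
Payoff = value − price = €34.1 − €53.6 = -€19.5.

-€19.5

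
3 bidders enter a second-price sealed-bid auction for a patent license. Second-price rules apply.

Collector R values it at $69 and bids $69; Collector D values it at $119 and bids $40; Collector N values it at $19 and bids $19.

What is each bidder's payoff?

Ranking the bids: Collector R $69 > Collector D $40 > Collector N $19.
Collector R has the top bid and wins; the price is the second-highest bid, $40.
Collector R's payoff = $69 − $40 = $29. All other bidders lose, so their payoff is 0.

Collector R $29, Collector D $0, Collector N $0.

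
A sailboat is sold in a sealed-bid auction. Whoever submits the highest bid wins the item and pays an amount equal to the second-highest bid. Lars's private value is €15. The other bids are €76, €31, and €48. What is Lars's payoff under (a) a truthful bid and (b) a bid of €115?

The highest competing bid is €76.
Bidding truthfully at €15: the top bid is €76 (a rival), so Lars loses. Payoff = €0.
Bidding €115: Lars has the top bid, wins, and pays the second-highest bid €76. Payoff = €15 − €76 = -€61.

(a) €0  (b) -€61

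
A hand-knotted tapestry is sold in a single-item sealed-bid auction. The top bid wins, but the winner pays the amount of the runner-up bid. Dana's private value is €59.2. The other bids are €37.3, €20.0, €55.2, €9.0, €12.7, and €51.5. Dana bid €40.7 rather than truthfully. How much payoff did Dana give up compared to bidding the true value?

The highest competing bid is €55.2.
Bidding truthfully at €59.2: Dana has the top bid, wins, and pays the second-highest bid €55.2. Payoff = €59.2 − €55.2 = €4.0.
Bidding €40.7: the top bid is €55.2 (a rival), so Dana loses. Payoff = €0.0.
Regret = truthful payoff − actual payoff = €4.0 − €0.0 = €4.0.

€4.0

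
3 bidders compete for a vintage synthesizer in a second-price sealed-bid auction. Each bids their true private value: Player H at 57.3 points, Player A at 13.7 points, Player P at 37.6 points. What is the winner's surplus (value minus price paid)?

Surplus = 19.7 points.

Bids in descending order: Player H 57.3 points > Player P 37.6 points > Player A 13.7 points.
Player H wins with the top bid and pays the second-highest, 37.6 points.
Surplus = 57.3 points − 37.6 points = 19.7 points.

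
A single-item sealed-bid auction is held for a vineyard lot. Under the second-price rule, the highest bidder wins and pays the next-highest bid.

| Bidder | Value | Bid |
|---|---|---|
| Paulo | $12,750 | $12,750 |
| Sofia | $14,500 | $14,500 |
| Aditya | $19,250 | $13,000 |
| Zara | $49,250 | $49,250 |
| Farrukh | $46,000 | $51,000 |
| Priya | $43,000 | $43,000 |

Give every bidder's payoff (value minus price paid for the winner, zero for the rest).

Sorted high to low: Farrukh $51,000; Zara $49,250; Priya $43,000; Sofia $14,500; Aditya $13,000; Paulo $12,750.
Farrukh has the top bid and wins; the price is the second-highest bid, $49,250.
Farrukh's payoff = $46,000 − $49,250 = -$3,250. All other bidders lose, so their payoff is 0.

Payoffs: Paulo $0, Sofia $0, Aditya $0, Zara $0, Farrukh -$3,250, Priya $0.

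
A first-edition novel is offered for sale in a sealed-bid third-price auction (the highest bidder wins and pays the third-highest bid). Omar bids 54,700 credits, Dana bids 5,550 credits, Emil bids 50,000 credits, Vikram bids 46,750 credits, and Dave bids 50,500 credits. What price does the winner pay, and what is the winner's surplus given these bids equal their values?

Price 50,000 credits; surplus 4,700 credits.

Sorted high to low: Omar 54,700 credits > Dave 50,500 credits > Emil 50,000 credits > Vikram 46,750 credits > Dana 5,550 credits.
Omar is the highest bidder, so Omar wins.
Under the third-price rule, the price is the third-highest bid: 50,000 credits.
Surplus = 54,700 credits − 50,000 credits = 4,700 credits.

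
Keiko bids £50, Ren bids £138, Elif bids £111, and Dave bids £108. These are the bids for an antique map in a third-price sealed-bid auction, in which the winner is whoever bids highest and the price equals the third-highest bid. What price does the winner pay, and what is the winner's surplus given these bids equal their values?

Ranking the bids: Ren £138, then Elif £111, then Dave £108, then Keiko £50.
Ren is the highest bidder, so Ren wins.
Under the third-price rule, the price is the third-highest bid: £108.
Surplus = £138 − £108 = £30.

Price £108; surplus £30.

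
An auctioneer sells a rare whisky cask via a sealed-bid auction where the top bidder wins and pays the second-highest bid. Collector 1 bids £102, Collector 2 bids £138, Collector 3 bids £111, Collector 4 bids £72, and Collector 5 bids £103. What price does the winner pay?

Price paid: £111.

Ranking the bids: Collector 2 £138, then Collector 3 £111, then Collector 5 £103, then Collector 1 £102, then Collector 4 £72.
Collector 2 is the highest bidder, so Collector 2 wins.
Under the second-price rule, the price is the second-highest bid: £111.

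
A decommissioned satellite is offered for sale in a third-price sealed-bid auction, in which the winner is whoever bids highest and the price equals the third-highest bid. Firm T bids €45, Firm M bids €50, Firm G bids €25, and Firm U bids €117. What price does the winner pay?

€45

Ordered from highest: Firm U €117, then Firm M €50, then Firm T €45, then Firm G €25.
Firm U is the highest bidder, so Firm U wins.
Under the third-price rule, the price is the third-highest bid: €45.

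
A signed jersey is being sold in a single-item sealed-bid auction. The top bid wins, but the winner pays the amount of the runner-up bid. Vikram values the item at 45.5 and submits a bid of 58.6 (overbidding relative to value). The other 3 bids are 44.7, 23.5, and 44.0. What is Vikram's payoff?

Vikram's payoff: 0.8.

Highest competing bid: 44.7.
Vikram's bid 58.6 is the highest overall, so Vikram wins and pays the second-highest bid, 44.7.
Payoff = value − price = 45.5 − 44.7 = 0.8.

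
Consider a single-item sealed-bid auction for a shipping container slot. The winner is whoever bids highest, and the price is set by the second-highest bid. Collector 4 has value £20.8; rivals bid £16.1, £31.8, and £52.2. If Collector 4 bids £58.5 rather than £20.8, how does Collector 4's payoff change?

The highest competing bid is £52.2.
Bidding truthfully at £20.8: the top bid is £52.2 (a rival), so Collector 4 loses. Payoff = £0.0.
Bidding £58.5: Collector 4 has the top bid, wins, and pays the second-highest bid £52.2. Payoff = £20.8 − £52.2 = -£31.4.
Change = -£31.4 − £0.0 = -£31.4.

-£31.4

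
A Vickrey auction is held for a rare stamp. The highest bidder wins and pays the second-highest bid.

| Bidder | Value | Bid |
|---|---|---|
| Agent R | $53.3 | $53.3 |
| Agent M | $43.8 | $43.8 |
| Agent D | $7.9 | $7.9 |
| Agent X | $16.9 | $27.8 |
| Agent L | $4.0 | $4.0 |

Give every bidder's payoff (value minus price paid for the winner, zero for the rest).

Ordered from highest: Agent R $53.3, then Agent M $43.8, then Agent X $27.8, then Agent D $7.9, then Agent L $4.0.
Agent R has the top bid and wins; the price is the second-highest bid, $43.8.
Agent R's payoff = $53.3 − $43.8 = $9.5. All other bidders lose, so their payoff is 0.

Payoffs: Agent R $9.5, Agent M $0.0, Agent D $0.0, Agent X $0.0, Agent L $0.0.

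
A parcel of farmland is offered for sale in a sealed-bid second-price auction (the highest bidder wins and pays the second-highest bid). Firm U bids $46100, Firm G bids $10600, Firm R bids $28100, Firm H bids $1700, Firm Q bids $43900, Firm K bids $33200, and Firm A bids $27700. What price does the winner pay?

$43900

Ranking the bids: Firm U $46100, then Firm Q $43900, then Firm K $33200, then Firm R $28100, then Firm A $27700, then Firm G $10600, then Firm H $1700.
Firm U is the highest bidder, so Firm U wins.
Under the second-price rule, the price is the second-highest bid: $43900.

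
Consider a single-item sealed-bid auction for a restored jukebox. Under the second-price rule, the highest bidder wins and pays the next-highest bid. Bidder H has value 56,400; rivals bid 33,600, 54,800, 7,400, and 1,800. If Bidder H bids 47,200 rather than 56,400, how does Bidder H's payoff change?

The highest competing bid is 54,800.
Bidding truthfully at 56,400: Bidder H has the top bid, wins, and pays the second-highest bid 54,800. Payoff = 56,400 − 54,800 = 1,600.
Bidding 47,200: the top bid is 54,800 (a rival), so Bidder H loses. Payoff = 0.
Change = 0 − 1,600 = -1,600.
Deviating from a truthful bid can only lose payoff in a second-price auction — never gain.

Change in payoff: -1,600.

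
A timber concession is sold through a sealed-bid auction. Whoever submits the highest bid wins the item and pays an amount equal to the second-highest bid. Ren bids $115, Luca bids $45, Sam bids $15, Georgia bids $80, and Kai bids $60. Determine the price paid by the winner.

Sorted high to low: Ren $115; Georgia $80; Kai $60; Luca $45; Sam $15.
Ren has the highest bid, so Ren wins.
The second-highest bid is $80, so that is what Ren pays.

The winner pays $80.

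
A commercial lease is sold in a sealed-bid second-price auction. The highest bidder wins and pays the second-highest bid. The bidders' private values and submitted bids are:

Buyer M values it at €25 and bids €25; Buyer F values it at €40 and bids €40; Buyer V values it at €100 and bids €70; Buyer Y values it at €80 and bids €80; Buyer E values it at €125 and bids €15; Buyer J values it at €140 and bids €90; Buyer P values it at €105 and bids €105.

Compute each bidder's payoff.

Payoffs: Buyer M €0, Buyer F €0, Buyer V €0, Buyer Y €0, Buyer E €0, Buyer J €0, Buyer P €15.

Sorted high to low: Buyer P €105; Buyer J €90; Buyer Y €80; Buyer V €70; Buyer F €40; Buyer M €25; Buyer E €15.
Buyer P has the top bid and wins; the price is the second-highest bid, €90.
Buyer P's payoff = €105 − €90 = €15. All other bidders lose, so their payoff is 0.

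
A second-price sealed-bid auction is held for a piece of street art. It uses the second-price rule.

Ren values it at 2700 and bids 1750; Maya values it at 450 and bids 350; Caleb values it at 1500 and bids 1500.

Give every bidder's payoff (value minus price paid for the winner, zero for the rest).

Ranking the bids: Ren 1750 > Caleb 1500 > Maya 350.
Ren has the top bid and wins; the price is the second-highest bid, 1500.
Ren's payoff = 2700 − 1500 = 1200. All other bidders lose, so their payoff is 0.

Ren 1200, Maya 0, Caleb 0.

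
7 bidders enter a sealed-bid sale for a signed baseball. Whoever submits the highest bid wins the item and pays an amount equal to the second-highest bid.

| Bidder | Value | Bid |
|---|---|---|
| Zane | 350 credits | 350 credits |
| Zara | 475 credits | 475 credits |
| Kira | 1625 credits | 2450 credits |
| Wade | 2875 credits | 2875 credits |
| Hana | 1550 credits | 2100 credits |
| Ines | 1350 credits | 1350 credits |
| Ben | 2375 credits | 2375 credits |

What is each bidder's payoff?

Ordered from highest: Wade 2875 credits > Kira 2450 credits > Ben 2375 credits > Hana 2100 credits > Ines 1350 credits > Zara 475 credits > Zane 350 credits.
Wade has the top bid and wins; the price is the second-highest bid, 2450 credits.
Wade's payoff = 2875 credits − 2450 credits = 425 credits. All other bidders lose, so their payoff is 0.

Zane 0 credits, Zara 0 credits, Kira 0 credits, Wade 425 credits, Hana 0 credits, Ines 0 credits, Ben 0 credits.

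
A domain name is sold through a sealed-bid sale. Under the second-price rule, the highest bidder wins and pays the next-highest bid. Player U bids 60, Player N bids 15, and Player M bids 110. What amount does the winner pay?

Price paid: 60.

Sorted high to low: Player M 110, then Player U 60, then Player N 15.
Player M has the highest bid, so Player M wins.
The second-highest bid is 60, so that is what Player M pays.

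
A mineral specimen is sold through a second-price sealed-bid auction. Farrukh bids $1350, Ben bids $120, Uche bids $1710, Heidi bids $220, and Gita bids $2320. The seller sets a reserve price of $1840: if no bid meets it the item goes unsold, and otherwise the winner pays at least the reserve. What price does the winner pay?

$1840

Ranking the bids: Gita $2320; Uche $1710; Farrukh $1350; Heidi $220; Ben $120.
Gita has the highest bid, so Gita wins.
The second-highest bid is $1710, but the reserve $1840 is higher, so the price is the reserve.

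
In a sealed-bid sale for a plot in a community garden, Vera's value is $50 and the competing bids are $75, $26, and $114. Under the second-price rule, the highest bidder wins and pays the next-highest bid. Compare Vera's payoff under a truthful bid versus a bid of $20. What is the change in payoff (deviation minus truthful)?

The highest competing bid is $114.
Bidding truthfully at $50: the top bid is $114 (a rival), so Vera loses. Payoff = $0.
Bidding $20: the top bid is $114 (a rival), so Vera loses. Payoff = $0.
Change = $0 − $0 = $0.
The bid only affects whether you win, not the price — here both bids land on the same side of the top rival bid, so the deviation is payoff-neutral.

Change in payoff: $0.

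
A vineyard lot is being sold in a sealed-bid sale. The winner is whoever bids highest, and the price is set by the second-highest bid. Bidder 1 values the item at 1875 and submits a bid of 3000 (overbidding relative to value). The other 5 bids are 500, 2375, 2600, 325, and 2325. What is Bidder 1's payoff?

Highest competing bid: 2600.
Bidder 1's bid 3000 is the highest overall, so Bidder 1 wins and pays the second-highest bid, 2600.
Payoff = value − price = 1875 − 2600 = -725.

The bidder's payoff: -725.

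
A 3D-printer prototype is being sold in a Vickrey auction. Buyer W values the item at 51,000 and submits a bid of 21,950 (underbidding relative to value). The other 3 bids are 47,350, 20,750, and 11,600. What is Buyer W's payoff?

0

Highest competing bid: 47,350.
Buyer W's bid 21,950 is not the highest, so Buyer W loses, pays nothing, and earns zero payoff.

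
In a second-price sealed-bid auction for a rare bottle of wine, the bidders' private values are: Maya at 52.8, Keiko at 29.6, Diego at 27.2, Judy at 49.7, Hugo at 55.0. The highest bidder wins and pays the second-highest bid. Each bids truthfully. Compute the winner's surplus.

Sorted high to low: Hugo 55.0, then Maya 52.8, then Judy 49.7, then Keiko 29.6, then Diego 27.2.
Hugo wins with the top bid and pays the second-highest, 52.8.
Surplus = 55.0 − 52.8 = 2.2.

Winner's surplus: 2.2.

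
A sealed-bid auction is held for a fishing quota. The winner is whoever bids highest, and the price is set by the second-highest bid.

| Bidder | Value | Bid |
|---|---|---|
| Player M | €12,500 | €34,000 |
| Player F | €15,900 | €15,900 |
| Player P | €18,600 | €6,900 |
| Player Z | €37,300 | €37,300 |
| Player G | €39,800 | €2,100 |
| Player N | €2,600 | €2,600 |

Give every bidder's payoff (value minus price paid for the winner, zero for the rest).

Player M €0, Player F €0, Player P €0, Player Z €3,300, Player G €0, Player N €0.

Ordered from highest: Player Z €37,300, then Player M €34,000, then Player F €15,900, then Player P €6,900, then Player N €2,600, then Player G €2,100.
Player Z has the top bid and wins; the price is the second-highest bid, €34,000.
Player Z's payoff = €37,300 − €34,000 = €3,300. All other bidders lose, so their payoff is 0.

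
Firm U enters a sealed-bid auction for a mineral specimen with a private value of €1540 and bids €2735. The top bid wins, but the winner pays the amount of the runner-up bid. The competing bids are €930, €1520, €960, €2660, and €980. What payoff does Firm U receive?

Firm U's payoff: -€1120.

Highest competing bid: €2660.
Firm U's bid €2735 is the highest overall, so Firm U wins and pays the second-highest bid, €2660.
Payoff = value − price = €1540 − €2660 = -€1120.
Overbidding won the item at a price above value — truthful bidding would have avoided this loss.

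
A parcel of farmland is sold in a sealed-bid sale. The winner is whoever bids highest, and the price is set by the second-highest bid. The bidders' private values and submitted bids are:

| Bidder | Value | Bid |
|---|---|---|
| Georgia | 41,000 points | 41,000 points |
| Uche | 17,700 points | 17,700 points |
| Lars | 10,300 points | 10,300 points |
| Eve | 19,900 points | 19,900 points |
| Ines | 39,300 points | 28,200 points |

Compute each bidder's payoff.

Ranking the bids: Georgia 41,000 points, then Ines 28,200 points, then Eve 19,900 points, then Uche 17,700 points, then Lars 10,300 points.
Georgia has the top bid and wins; the price is the second-highest bid, 28,200 points.
Georgia's payoff = 41,000 points − 28,200 points = 12,800 points. All other bidders lose, so their payoff is 0.

Payoffs: Georgia 12,800 points, Uche 0 points, Lars 0 points, Eve 0 points, Ines 0 points.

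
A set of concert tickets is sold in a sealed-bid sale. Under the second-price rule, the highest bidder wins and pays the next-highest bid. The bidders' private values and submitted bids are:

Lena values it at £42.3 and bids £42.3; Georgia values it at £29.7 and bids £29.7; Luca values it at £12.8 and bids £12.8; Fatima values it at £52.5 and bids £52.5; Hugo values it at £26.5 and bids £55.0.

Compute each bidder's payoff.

Bids in descending order: Hugo £55.0; Fatima £52.5; Lena £42.3; Georgia £29.7; Luca £12.8.
Hugo has the top bid and wins; the price is the second-highest bid, £52.5.
Hugo's payoff = £26.5 − £52.5 = -£26.0. All other bidders lose, so their payoff is 0.

Lena £0.0, Georgia £0.0, Luca £0.0, Fatima £0.0, Hugo -£26.0.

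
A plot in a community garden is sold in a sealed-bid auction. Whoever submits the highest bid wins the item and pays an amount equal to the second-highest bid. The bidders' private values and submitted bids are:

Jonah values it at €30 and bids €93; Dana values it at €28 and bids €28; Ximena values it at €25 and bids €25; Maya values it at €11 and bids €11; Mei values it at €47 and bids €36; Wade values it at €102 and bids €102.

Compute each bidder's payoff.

Payoffs: Jonah €0, Dana €0, Ximena €0, Maya €0, Mei €0, Wade €9.

Bids in descending order: Wade €102, then Jonah €93, then Mei €36, then Dana €28, then Ximena €25, then Maya €11.
Wade has the top bid and wins; the price is the second-highest bid, €93.
Wade's payoff = €102 − €93 = €9. All other bidders lose, so their payoff is 0.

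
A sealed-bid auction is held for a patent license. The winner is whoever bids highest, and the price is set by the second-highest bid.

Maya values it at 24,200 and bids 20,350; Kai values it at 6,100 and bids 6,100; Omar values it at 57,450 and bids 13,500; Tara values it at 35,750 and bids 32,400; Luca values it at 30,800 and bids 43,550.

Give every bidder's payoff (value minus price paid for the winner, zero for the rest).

Payoffs: Maya 0, Kai 0, Omar 0, Tara 0, Luca -1,600.

Ordered from highest: Luca 43,550; Tara 32,400; Maya 20,350; Omar 13,500; Kai 6,100.
Luca has the top bid and wins; the price is the second-highest bid, 32,400.
Luca's payoff = 30,800 − 32,400 = -1,600. All other bidders lose, so their payoff is 0.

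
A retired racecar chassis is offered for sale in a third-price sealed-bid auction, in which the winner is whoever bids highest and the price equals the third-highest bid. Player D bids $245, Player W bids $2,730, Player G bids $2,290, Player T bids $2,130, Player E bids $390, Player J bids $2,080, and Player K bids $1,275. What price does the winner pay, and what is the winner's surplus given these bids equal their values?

Bids in descending order: Player W $2,730; Player G $2,290; Player T $2,130; Player J $2,080; Player K $1,275; Player E $390; Player D $245.
Player W is the highest bidder, so Player W wins.
Under the third-price rule, the price is the third-highest bid: $2,130.
Surplus = $2,730 − $2,130 = $600.

Price $2,130; surplus $600.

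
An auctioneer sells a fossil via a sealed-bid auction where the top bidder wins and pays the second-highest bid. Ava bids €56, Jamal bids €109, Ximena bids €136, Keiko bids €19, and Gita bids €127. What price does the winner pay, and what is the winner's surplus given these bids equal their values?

Sorted high to low: Ximena €136, then Gita €127, then Jamal €109, then Ava €56, then Keiko €19.
Ximena is the highest bidder, so Ximena wins.
Under the second-price rule, the price is the second-highest bid: €127.
Surplus = €136 − €127 = €9.

Price €127; surplus €9.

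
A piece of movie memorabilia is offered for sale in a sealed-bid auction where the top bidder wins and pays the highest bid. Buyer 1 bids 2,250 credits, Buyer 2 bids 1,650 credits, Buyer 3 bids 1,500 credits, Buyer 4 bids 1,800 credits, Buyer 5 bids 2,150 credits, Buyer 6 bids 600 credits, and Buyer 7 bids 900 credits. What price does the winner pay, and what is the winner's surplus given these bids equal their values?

Price 2,250 credits; surplus 0 credits.

Bids in descending order: Buyer 1 2,250 credits; Buyer 5 2,150 credits; Buyer 4 1,800 credits; Buyer 2 1,650 credits; Buyer 3 1,500 credits; Buyer 7 900 credits; Buyer 6 600 credits.
Buyer 1 is the highest bidder, so Buyer 1 wins.
Under the first-price rule, the price is the highest bid: 2,250 credits.
Surplus = 2,250 credits − 2,250 credits = 0 credits.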